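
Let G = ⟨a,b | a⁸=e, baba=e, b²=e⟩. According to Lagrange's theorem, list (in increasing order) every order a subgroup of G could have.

|G| = 16 = 2⁴. By Lagrange's theorem the order of any subgroup divides 16; the divisors of 16 are 1, 2, 4, 8, 16.

Answer: 1, 2, 4, 8, 16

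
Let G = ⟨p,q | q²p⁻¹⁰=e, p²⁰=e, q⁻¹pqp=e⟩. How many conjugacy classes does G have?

The conjugacy classes (representative and size) are:
  [e] (size 1), [p] (size 2), [p²] (size 2), [p³] (size 2), [p⁴] (size 2), [p⁵] (size 2), [p¹⁴] (size 2), [p⁷] (size 2), [p⁸] (size 2), [p¹¹] (size 2), [p¹⁰] (size 1), [p²q⁻¹] (size 10), [p⁹q] (size 10).
Class equation: 1 + 2 + 2 + 2 + 2 + 2 + 2 + 2 + 2 + 2 + 1 + 10 + 10 = 40 = |G|. So G has 13 conjugacy classes.

Answer: 13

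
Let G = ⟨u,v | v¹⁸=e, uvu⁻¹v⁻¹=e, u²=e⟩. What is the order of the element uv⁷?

Compute successive powers until reaching e:
  (uv⁷)¹ = uv⁷, (uv⁷)² = v¹⁴, (uv⁷)³ = uv³, (uv⁷)⁴ = v¹⁰, (uv⁷)⁵ = uv¹⁷, (uv⁷)⁶ = v⁶, (uv⁷)⁷ = uv¹³, (uv⁷)⁸ = v², (uv⁷)⁹ = uv⁹, (uv⁷)¹⁰ = v¹⁶, (uv⁷)¹¹ = uv⁵, (uv⁷)¹² = v¹², (uv⁷)¹³ = uv, (uv⁷)¹⁴ = v⁸, (uv⁷)¹⁵ = uv¹⁵, (uv⁷)¹⁶ = v⁴, (uv⁷)¹⁷ = uv¹¹, (uv⁷)¹⁸ = e.
The smallest positive k with (uv⁷)ᵏ = e is 18.

Answer: 18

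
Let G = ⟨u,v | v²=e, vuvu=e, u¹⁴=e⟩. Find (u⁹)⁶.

Compute successive powers of (u⁹), reducing at each step:
  (u⁹)²: (u⁹) · u⁹ = u⁴
  (u⁹)³: (u⁴) · u⁹ = u¹³
  (u⁹)⁴: (u¹³) · u⁹ = u⁸
  (u⁹)⁵: (u⁸) · u⁹ = u³
  (u⁹)⁶: (u³) · u⁹ = u¹²

Answer: u¹²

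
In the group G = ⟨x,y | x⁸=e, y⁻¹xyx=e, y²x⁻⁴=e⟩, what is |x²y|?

Compute successive powers until reaching e:
  (x²y)¹ = x²y, (x²y)² = x⁴, (x²y)³ = x²y⁻¹, (x²y)⁴ = e.
The smallest positive k with (x²y)ᵏ = e is 4.

Answer: 4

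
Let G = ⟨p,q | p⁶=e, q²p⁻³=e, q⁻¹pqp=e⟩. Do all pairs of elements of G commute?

p·q = pq but q·p = p²q⁻¹, so p·q ≠ q·p and G is not abelian.

Answer: No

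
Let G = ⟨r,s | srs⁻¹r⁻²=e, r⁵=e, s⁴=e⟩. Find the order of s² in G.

Compute successive powers until reaching e:
  (s²)¹ = s², (s²)² = e.
The smallest positive k with (s²)ᵏ = e is 2.

Answer: 2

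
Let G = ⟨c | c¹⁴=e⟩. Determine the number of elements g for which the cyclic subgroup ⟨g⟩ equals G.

G is cyclic of order 14. An element generates G iff its order is 14, and a cyclic group of order 14 has exactly φ(14) = 6 such elements.

Answer: 6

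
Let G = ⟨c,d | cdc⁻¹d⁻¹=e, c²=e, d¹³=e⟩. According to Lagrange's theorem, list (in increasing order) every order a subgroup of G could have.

|G| = 26 = 2 · 13. By Lagrange's theorem the order of any subgroup divides 26; the divisors of 26 are 1, 2, 13, 26.

Answer: 1, 2, 13, 26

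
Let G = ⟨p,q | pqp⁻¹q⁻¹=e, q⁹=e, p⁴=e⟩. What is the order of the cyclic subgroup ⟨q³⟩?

|⟨q³⟩| equals the order of q³. Compute successive powers until reaching e:
  (q³)¹ = q³, (q³)² = q⁶, (q³)³ = e.
The smallest positive k with (q³)ᵏ = e is 3, so |⟨q³⟩| = 3.

Answer: 3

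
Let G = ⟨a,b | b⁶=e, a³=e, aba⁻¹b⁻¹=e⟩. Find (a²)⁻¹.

The order of (a²) is 3 (smallest k with (a²)ᵏ = e), so (a²)⁻¹ = (a²)² = a.
Check: (a²) · a → (a²) · a = e, giving e as required.

Answer: a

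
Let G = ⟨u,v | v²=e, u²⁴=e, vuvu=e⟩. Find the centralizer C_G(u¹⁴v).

⟨u¹⁴v⟩ ⊆ C_G(u¹⁴v) since powers of u¹⁴v commute with u¹⁴v; so |C_G(u¹⁴v)| ≥ |⟨u¹⁴v⟩| = 2.
By orbit–stabilizer, |C_G(u¹⁴v)| = |G| / |conj. class of u¹⁴v| = 48 / 12 = 4.
The 4 elements commuting with u¹⁴v are {e, u¹², u²v, u¹⁴v}.

Answer: {e, u¹², u²v, u¹⁴v}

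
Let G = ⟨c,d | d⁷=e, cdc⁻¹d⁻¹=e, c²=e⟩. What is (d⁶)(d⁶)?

Compute (d⁶) · (d⁶) by multiplying left to right and reducing via the relations at each step:
  (d⁶) · d⁶ = d⁵

Answer: d⁵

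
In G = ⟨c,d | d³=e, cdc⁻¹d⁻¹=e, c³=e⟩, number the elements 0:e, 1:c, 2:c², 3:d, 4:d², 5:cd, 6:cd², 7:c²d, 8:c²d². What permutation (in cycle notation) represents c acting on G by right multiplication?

(0 1 2)(3 5 7)(4 6 8)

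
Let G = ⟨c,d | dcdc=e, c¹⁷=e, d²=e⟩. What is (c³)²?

Compute successive powers of (c³), reducing at each step:
  (c³)²: (c³) · c³ = c⁶

Answer: c⁶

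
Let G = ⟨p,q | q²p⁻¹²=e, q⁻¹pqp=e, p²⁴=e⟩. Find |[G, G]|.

G' = [G, G] is generated by all commutators. The generator-pair commutators are: [p, q] = p².
The subgroup they normally generate is {e, p², p⁴, p⁶, p⁸, p¹⁰, p¹², p¹⁴, p¹⁶, p¹⁸, p²⁰, p²²}, of order 12.
Check: |G/G'| = 48/12 = 4 is the order of the abelianisation.

Answer: 12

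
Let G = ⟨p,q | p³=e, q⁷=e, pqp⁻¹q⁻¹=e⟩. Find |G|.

Enumerate words in the generators, reducing via the relations: the distinct elements are
  {e, p, q, pq, p², q², q³, q⁴, q⁵, q⁶, pq², pq³, pq⁴, pq⁵, pq⁶, p²q, p²q², p²q³, p²q⁴, p²q⁵, p²q⁶}.
No further products give new elements, so |G| = 21.

Answer: 21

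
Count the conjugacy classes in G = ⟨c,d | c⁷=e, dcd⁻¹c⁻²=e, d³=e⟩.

The conjugacy classes (representative and size) are:
  [e] (size 1), [c²] (size 3), [c⁵] (size 3), [d] (size 7), [d²] (size 7).
Class equation: 1 + 3 + 3 + 7 + 7 = 21 = |G|. So G has 5 conjugacy classes.

Answer: 5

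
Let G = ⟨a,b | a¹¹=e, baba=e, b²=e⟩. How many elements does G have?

Enumerate words in the generators, reducing via the relations: the distinct elements are
  {a, b, e, ab, a², a³, a⁴, a⁵, a⁶, a⁷, a⁸, a⁹, a²b, a³b, a¹⁰, a⁴b, a⁵b, a⁶b, a⁷b, a⁸b, a⁹b, a¹⁰b}.
No further products give new elements, so |G| = 22.

Answer: 22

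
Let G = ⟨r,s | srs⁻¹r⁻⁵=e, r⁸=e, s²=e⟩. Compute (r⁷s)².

Compute successive powers of (r⁷s), reducing at each step:
  (r⁷s)²: (r⁷s) · r⁷ = r²s;   (r²s) · s = r²

Answer: r²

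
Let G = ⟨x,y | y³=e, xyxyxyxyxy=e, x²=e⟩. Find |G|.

Enumerate words in the generators, reducing via the relations: the distinct elements are
  {e, x, y, xy, yx, y², xyx, xy², yxy, y²x, xyxy, xy²x, yxyx, yxy², y²xy, xyxyx, xyxy², xy²xy, yxy²x, y²xyx, y²xy², xyxy²x, xy²xyx, xy²xy², yxyxy², yxy²xy, y²xyxy, y²xy²x, xyxy²xy, xy²xyxy, xy²xy²x, yxyxy²x, yxy²xyx, yxy²xy², y²xyxy², y²xy²xy, xyxy²xyx, xyxy²xy², xy²xyxy², yxyxy²xy, yxy²xyxy, y²xyxy²x, y²xy²xyx, xyxy²xyxy, xy²xyxy²x, yxyxy²xy², yxy²xyxy², y²xyxy²xy, y²xy²xyxy, xyxy²xyxy², xy²xyxy²xy, yxy²xyxy²x, y²xyxy²xyx, y²xyxy²xy², y²xy²xyxy², xyxy²xyxy²x, xy²xyxy²xyx, xy²xyxy²xy², yxy²xyxy²xy, xyxy²xyxy²xy}.
No further products give new elements, so |G| = 60.

Answer: 60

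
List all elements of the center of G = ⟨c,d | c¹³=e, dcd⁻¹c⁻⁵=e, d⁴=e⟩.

An element z ∈ Z(G) iff z commutes with every generator.
For example e is central: e·c = c = c·e; e·d = d = d·e.
Whereas c ∉ Z(G) since c·d = cd ≠ c⁵d = d·c.
Checking each of the 52 elements this way gives Z(G) = {e}, of order 1.

Answer: {e}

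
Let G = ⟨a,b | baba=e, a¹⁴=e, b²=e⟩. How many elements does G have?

Enumerate words in the generators, reducing via the relations: the distinct elements are
  {a, b, e, ab, a², a³, a⁴, a⁵, a⁶, a⁷, a⁸, a⁹, a²b, a³b, a¹², a¹³, a¹¹, a¹⁰, a⁴b, a⁵b, a⁶b, a⁷b, a⁸b, a⁹b, a¹²b, a¹³b, a¹¹b, a¹⁰b}.
No further products give new elements, so |G| = 28.

Answer: 28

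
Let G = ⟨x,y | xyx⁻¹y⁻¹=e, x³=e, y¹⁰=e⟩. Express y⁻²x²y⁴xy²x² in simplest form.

Multiply left to right, reducing at each step:
  (y⁸) · x² = x²y⁸
  (x²y⁸) · y⁴ = x²y²
  (x²y²) · x = y²
  (y²) · y² = y⁴
  (y⁴) · x² = x²y⁴

Answer: x²y⁴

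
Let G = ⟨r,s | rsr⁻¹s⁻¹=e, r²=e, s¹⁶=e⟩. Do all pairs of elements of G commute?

Each pair of generators commutes: r·s = rs = s·r. Since the generators pairwise commute, every element of G commutes with every other, so G is abelian.

Answer: Yes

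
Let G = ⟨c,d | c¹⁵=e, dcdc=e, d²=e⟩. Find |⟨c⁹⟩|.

|⟨c⁹⟩| equals the order of c⁹. Compute successive powers until reaching e:
  (c⁹)¹ = c⁹, (c⁹)² = c³, (c⁹)³ = c¹², (c⁹)⁴ = c⁶, (c⁹)⁵ = e.
The smallest positive k with (c⁹)ᵏ = e is 5, so |⟨c⁹⟩| = 5.

Answer: 5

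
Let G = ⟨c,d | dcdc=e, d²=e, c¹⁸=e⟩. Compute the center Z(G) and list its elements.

An element z ∈ Z(G) iff z commutes with every generator.
For example c⁹ is central: (c⁹)·c = c¹⁰ = c·(c⁹); (c⁹)·d = c⁹d = d·(c⁹).
Whereas c ∉ Z(G) since c·d = cd ≠ c¹⁷d = d·c.
Checking each of the 36 elements this way gives Z(G) = {e, c⁹}, of order 2.

Answer: {e, c⁹}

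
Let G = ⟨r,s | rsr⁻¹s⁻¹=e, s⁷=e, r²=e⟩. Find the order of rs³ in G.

Compute successive powers until reaching e:
  (rs³)¹ = rs³, (rs³)² = s⁶, (rs³)³ = rs², (rs³)⁴ = s⁵, (rs³)⁵ = rs, (rs³)⁶ = s⁴, (rs³)⁷ = r, (rs³)⁸ = s³, (rs³)⁹ = rs⁶, (rs³)¹⁰ = s², (rs³)¹¹ = rs⁵, (rs³)¹² = s, (rs³)¹³ = rs⁴, (rs³)¹⁴ = e.
The smallest positive k with (rs³)ᵏ = e is 14.

Answer: 14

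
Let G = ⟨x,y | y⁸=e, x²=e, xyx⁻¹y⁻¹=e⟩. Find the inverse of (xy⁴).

The order of (xy⁴) is 2 (smallest k with (xy⁴)ᵏ = e), so (xy⁴)⁻¹ = (xy⁴)¹ = xy⁴.
Check: (xy⁴) · (xy⁴) → (xy⁴) · x = y⁴;   (y⁴) · y⁴ = e, giving e as required.

Answer: xy⁴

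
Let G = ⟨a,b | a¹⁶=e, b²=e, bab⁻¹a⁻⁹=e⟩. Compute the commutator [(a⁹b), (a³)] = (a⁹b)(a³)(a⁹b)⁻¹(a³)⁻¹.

[(a⁹b), (a³)] = (a⁹b)·(a³)·(a⁹b)⁻¹·(a³)⁻¹.
  (a⁹b) · (a³) = a⁴b
  (a⁴b) · (a¹⁵b) = a¹¹
  (a¹¹) · (a¹³) = a⁸

Answer: a⁸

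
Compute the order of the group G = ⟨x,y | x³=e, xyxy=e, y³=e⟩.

Enumerate words in the generators, reducing via the relations: the distinct elements are
  {e, x, y, xy, x², y², xy², x²y, yx², y²x, xy²x, x²y²}.
No further products give new elements, so |G| = 12.

Answer: 12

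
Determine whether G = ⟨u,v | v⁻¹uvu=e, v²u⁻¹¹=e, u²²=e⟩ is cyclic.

Every cyclic group is abelian. But u·v = uv while v·u = u¹⁰v⁻¹, so u·v ≠ v·u and G is not abelian. Hence G is not cyclic.

Answer: No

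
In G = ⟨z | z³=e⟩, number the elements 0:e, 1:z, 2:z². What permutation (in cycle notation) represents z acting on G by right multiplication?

(0 1 2)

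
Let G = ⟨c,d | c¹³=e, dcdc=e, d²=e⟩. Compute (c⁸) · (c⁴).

Compute (c⁸) · (c⁴) by multiplying left to right and reducing via the relations at each step:
  (c⁸) · c⁴ = c¹²

Answer: c¹²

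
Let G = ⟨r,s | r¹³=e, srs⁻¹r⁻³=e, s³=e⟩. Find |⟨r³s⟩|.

|⟨r³s⟩| equals the order of r³s. Compute successive powers until reaching e:
  (r³s)¹ = r³s, (r³s)² = r¹²s², (r³s)³ = e.
The smallest positive k with (r³s)ᵏ = e is 3, so |⟨r³s⟩| = 3.

Answer: 3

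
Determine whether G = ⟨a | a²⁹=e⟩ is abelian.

G has a single generator, so G is cyclic and hence abelian.

Answer: Yes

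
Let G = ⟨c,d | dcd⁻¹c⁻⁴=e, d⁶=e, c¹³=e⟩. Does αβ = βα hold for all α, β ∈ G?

c·d = cd but d·c = c⁴d, so c·d ≠ d·c and G is not abelian.

Answer: No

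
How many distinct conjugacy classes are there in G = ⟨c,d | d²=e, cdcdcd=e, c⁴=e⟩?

The conjugacy classes (representative and size) are:
  [e] (size 1), [c³] (size 6), [c²dc²d] (size 3), [cdc³] (size 6), [dc³] (size 8).
Class equation: 1 + 6 + 3 + 6 + 8 = 24 = |G|. So G has 5 conjugacy classes.

Answer: 5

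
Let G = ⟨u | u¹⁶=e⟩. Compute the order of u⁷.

Compute successive powers until reaching e:
  (u⁷)¹ = u⁷, (u⁷)² = u¹⁴, (u⁷)³ = u⁵, (u⁷)⁴ = u¹², (u⁷)⁵ = u³, (u⁷)⁶ = u¹⁰, (u⁷)⁷ = u, (u⁷)⁸ = u⁸, (u⁷)⁹ = u¹⁵, (u⁷)¹⁰ = u⁶, (u⁷)¹¹ = u¹³, (u⁷)¹² = u⁴, (u⁷)¹³ = u¹¹, (u⁷)¹⁴ = u², (u⁷)¹⁵ = u⁹, (u⁷)¹⁶ = e.
The smallest positive k with (u⁷)ᵏ = e is 16.

Answer: 16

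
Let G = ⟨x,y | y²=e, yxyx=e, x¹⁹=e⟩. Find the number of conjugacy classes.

The conjugacy classes (representative and size) are:
  [e] (size 1), [x¹⁸] (size 2), [x²] (size 2), [x¹⁶] (size 2), [x⁴] (size 2), [x¹⁴] (size 2), [x¹³] (size 2), [x¹²] (size 2), [x⁸] (size 2), [x⁹] (size 2), [y] (size 19).
Class equation: 1 + 2 + 2 + 2 + 2 + 2 + 2 + 2 + 2 + 2 + 19 = 38 = |G|. So G has 11 conjugacy classes.

Answer: 11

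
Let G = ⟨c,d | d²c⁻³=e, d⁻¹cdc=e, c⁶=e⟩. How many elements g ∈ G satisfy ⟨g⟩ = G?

⟨g⟩ = G would require ord(g) = |G| = 12, but the maximum element order in G is 6 < 12. So G is not cyclic and no single element generates it: the count is 0.

Answer: 0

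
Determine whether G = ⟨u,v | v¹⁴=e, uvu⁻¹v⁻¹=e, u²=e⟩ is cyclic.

|G| = 28, but the maximum element order in G is 14 < 28. No single element generates all of G, so G is not cyclic.

Answer: No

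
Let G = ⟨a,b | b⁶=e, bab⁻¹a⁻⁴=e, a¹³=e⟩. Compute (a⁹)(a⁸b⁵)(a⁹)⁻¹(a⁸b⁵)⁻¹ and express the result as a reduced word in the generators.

[(a⁹), (a⁸b⁵)] = (a⁹)·(a⁸b⁵)·(a⁹)⁻¹·(a⁸b⁵)⁻¹.
  (a⁹) · (a⁸b⁵) = a⁴b⁵
  (a⁴b⁵) · (a⁴) = a⁵b⁵
  (a⁵b⁵) · (a⁷b) = a¹⁰

Answer: a¹⁰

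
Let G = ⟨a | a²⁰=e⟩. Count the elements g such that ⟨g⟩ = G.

G is cyclic of order 20. An element generates G iff its order is 20, and a cyclic group of order 20 has exactly φ(20) = 8 such elements.

Answer: 8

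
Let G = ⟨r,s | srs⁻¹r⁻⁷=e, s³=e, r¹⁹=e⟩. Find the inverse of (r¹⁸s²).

The order of (r¹⁸s²) is 3 (smallest k with (r¹⁸s²)ᵏ = e), so (r¹⁸s²)⁻¹ = (r¹⁸s²)² = r⁷s.
Check: (r¹⁸s²) · (r⁷s) → (r¹⁸s²) · r⁷ = s²;   (s²) · s = e, giving e as required.

Answer: r⁷s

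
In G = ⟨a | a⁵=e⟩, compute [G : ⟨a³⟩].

First find ord(a³) by computing successive powers:
  (a³)¹ = a³, (a³)² = a, (a³)³ = a⁴, (a³)⁴ = a², (a³)⁵ = e.
So |⟨a³⟩| = ord(a³) = 5. With |G| = 5, by Lagrange [G : ⟨a³⟩] = 5/5 = 1.

Answer: 1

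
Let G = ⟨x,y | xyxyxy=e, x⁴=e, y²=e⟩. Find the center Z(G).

An element z ∈ Z(G) iff z commutes with every generator.
For example e is central: e·x = x = x·e; e·y = y = y·e.
Whereas x ∉ Z(G) since x·y = xy ≠ yx = y·x.
Checking each of the 24 elements this way gives Z(G) = {e}, of order 1.

Answer: {e}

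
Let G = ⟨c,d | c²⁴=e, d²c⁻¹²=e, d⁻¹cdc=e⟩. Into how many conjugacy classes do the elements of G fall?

The conjugacy classes (representative and size) are:
  [e] (size 1), [c] (size 2), [c²] (size 2), [c³] (size 2), [c⁴] (size 2), [c⁵] (size 2), [c¹⁸] (size 2), [c⁷] (size 2), [c¹⁶] (size 2), [c¹⁵] (size 2), [c¹⁴] (size 2), [c¹³] (size 2), [c¹²] (size 1), [c⁶d] (size 12), [c⁵d⁻¹] (size 12).
Class equation: 1 + 2 + 2 + 2 + 2 + 2 + 2 + 2 + 2 + 2 + 2 + 2 + 1 + 12 + 12 = 48 = |G|. So G has 15 conjugacy classes.

Answer: 15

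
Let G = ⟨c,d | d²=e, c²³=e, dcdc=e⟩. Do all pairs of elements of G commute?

c·d = cd but d·c = c²²d, so c·d ≠ d·c and G is not abelian.

Answer: No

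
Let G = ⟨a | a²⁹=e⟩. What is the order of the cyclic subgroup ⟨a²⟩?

|⟨a²⟩| equals the order of a². Compute successive powers until reaching e:
  (a²)¹ = a², (a²)² = a⁴, (a²)³ = a⁶, (a²)⁴ = a⁸, (a²)⁵ = a¹⁰, (a²)⁶ = a¹², (a²)⁷ = a¹⁴, (a²)⁸ = a¹⁶, (a²)⁹ = a¹⁸, (a²)¹⁰ = a²⁰, (a²)¹¹ = a²², (a²)¹² = a²⁴, (a²)¹³ = a²⁶, (a²)¹⁴ = a²⁸, (a²)¹⁵ = a, (a²)¹⁶ = a³, (a²)¹⁷ = a⁵, (a²)¹⁸ = a⁷, (a²)¹⁹ = a⁹, (a²)²⁰ = a¹¹, (a²)²¹ = a¹³, (a²)²² = a¹⁵, (a²)²³ = a¹⁷, (a²)²⁴ = a¹⁹, (a²)²⁵ = a²¹, (a²)²⁶ = a²³, (a²)²⁷ = a²⁵, (a²)²⁸ = a²⁷, (a²)²⁹ = e.
The smallest positive k with (a²)ᵏ = e is 29, so |⟨a²⟩| = 29.

Answer: 29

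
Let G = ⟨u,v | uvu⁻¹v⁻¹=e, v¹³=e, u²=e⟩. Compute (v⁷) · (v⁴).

Compute (v⁷) · (v⁴) by multiplying left to right and reducing via the relations at each step:
  (v⁷) · v⁴ = v¹¹

Answer: v¹¹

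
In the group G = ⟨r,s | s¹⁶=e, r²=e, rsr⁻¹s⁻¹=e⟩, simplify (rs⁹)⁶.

Compute successive powers of (rs⁹), reducing at each step:
  (rs⁹)²: (rs⁹) · r = s⁹;   (s⁹) · s⁹ = s²
  (rs⁹)³: (s²) · r = rs²;   (rs²) · s⁹ = rs¹¹
  (rs⁹)⁴: (rs¹¹) · r = s¹¹;   (s¹¹) · s⁹ = s⁴
  (rs⁹)⁵: (s⁴) · r = rs⁴;   (rs⁴) · s⁹ = rs¹³
  (rs⁹)⁶: (rs¹³) · r = s¹³;   (s¹³) · s⁹ = s⁶

Answer: s⁶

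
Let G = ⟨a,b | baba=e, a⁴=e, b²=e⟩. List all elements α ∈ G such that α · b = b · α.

⟨b⟩ ⊆ C_G(b) since powers of b commute with b; so |C_G(b)| ≥ |⟨b⟩| = 2.
By orbit–stabilizer, |C_G(b)| = |G| / |conj. class of b| = 8 / 2 = 4.
The 4 elements commuting with b are {e, a², b, a²b}.

Answer: {e, a², b, a²b}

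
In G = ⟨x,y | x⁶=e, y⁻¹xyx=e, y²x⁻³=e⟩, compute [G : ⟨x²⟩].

First find ord(x²) by computing successive powers:
  (x²)¹ = x², (x²)² = x⁴, (x²)³ = e.
So |⟨x²⟩| = ord(x²) = 3. With |G| = 12, by Lagrange [G : ⟨x²⟩] = 12/3 = 4.

Answer: 4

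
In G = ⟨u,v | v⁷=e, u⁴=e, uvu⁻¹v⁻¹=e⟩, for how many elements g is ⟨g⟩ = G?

G is cyclic of order 28. An element generates G iff its order is 28, and a cyclic group of order 28 has exactly φ(28) = 12 such elements.

Answer: 12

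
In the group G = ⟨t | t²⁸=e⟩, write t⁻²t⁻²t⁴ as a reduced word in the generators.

Multiply left to right, reducing at each step:
  (t²⁶) · t⁻² = t²⁴
  (t²⁴) · t⁴ = e

Answer: e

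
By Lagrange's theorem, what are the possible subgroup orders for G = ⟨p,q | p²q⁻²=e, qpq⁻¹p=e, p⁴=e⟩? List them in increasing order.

|G| = 8 = 2³. By Lagrange's theorem the order of any subgroup divides 8; the divisors of 8 are 1, 2, 4, 8.

Answer: 1, 2, 4, 8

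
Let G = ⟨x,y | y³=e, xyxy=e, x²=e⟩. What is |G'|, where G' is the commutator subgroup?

G' = [G, G] is generated by all commutators. The generator-pair commutators are: [x, y] = y.
The subgroup they normally generate is {e, y, y²}, of order 3.
Check: |G/G'| = 6/3 = 2 is the order of the abelianisation.

Answer: 3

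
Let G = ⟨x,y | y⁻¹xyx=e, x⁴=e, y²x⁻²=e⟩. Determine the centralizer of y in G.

⟨y⟩ ⊆ C_G(y) since powers of y commute with y; so |C_G(y)| ≥ |⟨y⟩| = 4.
By orbit–stabilizer, |C_G(y)| = |G| / |conj. class of y| = 8 / 2 = 4.
The 4 elements commuting with y are {e, x², y, y⁻¹}.

Answer: {e, x², y, y⁻¹}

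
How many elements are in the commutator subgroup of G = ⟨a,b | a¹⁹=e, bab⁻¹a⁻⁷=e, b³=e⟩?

G' = [G, G] is generated by all commutators. The generator-pair commutators are: [a, b] = a¹³.
The subgroup they normally generate is {e, a, a², a³, a⁴, a⁵, a⁶, a⁷, a⁸, a⁹, a¹⁰, a¹¹, a¹², a¹³, a¹⁴, a¹⁵, a¹⁶, a¹⁷, a¹⁸}, of order 19.
Check: |G/G'| = 57/19 = 3 is the order of the abelianisation.

Answer: 19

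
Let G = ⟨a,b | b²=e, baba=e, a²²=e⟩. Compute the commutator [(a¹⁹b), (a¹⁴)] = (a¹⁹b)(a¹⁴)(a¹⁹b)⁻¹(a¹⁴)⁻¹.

[(a¹⁹b), (a¹⁴)] = (a¹⁹b)·(a¹⁴)·(a¹⁹b)⁻¹·(a¹⁴)⁻¹.
  (a¹⁹b) · (a¹⁴) = a⁵b
  (a⁵b) · (a¹⁹b) = a⁸
  (a⁸) · (a⁸) = a¹⁶

Answer: a¹⁶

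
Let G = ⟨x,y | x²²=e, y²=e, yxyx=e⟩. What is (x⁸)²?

Compute successive powers of (x⁸), reducing at each step:
  (x⁸)²: (x⁸) · x⁸ = x¹⁶

Answer: x¹⁶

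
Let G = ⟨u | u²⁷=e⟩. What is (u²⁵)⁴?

Compute successive powers of (u²⁵), reducing at each step:
  (u²⁵)²: (u²⁵) · u²⁵ = u²³
  (u²⁵)³: (u²³) · u²⁵ = u²¹
  (u²⁵)⁴: (u²¹) · u²⁵ = u¹⁹

Answer: u¹⁹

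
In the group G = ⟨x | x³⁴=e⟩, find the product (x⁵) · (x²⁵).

Compute (x⁵) · (x²⁵) by multiplying left to right and reducing via the relations at each step:
  (x⁵) · x²⁵ = x³⁰

Answer: x³⁰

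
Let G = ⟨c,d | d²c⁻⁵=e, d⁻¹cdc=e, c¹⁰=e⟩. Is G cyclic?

Every cyclic group is abelian. But c·d = cd while d·c = c⁴d⁻¹, so c·d ≠ d·c and G is not abelian. Hence G is not cyclic.

Answer: No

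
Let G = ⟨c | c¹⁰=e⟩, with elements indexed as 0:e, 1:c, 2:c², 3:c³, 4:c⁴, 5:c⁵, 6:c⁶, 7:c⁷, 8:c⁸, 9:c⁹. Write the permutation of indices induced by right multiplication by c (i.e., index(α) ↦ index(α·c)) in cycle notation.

(0 1 2 3 4 5 6 7 8 9)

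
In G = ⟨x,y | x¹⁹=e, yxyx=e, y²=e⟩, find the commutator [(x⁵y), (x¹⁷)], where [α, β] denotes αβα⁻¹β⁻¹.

[(x⁵y), (x¹⁷)] = (x⁵y)·(x¹⁷)·(x⁵y)⁻¹·(x¹⁷)⁻¹.
  (x⁵y) · (x¹⁷) = x⁷y
  (x⁷y) · (x⁵y) = x²
  (x²) · (x²) = x⁴

Answer: x⁴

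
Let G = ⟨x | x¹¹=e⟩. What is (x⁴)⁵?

Compute successive powers of (x⁴), reducing at each step:
  (x⁴)²: (x⁴) · x⁴ = x⁸
  (x⁴)³: (x⁸) · x⁴ = x
  (x⁴)⁴: x · x⁴ = x⁵
  (x⁴)⁵: (x⁵) · x⁴ = x⁹

Answer: x⁹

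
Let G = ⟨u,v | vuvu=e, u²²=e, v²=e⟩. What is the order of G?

Enumerate words in the generators, reducing via the relations: the distinct elements are
  {e, u, v, uv, u², u³, u⁴, u⁵, u⁶, u⁷, u⁸, u⁹, u²v, u²¹, u²⁰, u³v, u¹², u¹³, u¹¹, u¹⁰, u¹⁴, u¹⁵, u¹⁶, u¹⁷, u¹⁸, u¹⁹, u⁴v, u⁵v, u⁶v, u⁷v, u⁸v, u⁹v, u²¹v, u²⁰v, u¹²v, u¹³v, u¹¹v, u¹⁰v, u¹⁴v, u¹⁵v, u¹⁶v, u¹⁷v, u¹⁸v, u¹⁹v}.
No further products give new elements, so |G| = 44.

Answer: 44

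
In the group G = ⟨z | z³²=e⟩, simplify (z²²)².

Compute successive powers of (z²²), reducing at each step:
  (z²²)²: (z²²) · z²² = z¹²

Answer: z¹²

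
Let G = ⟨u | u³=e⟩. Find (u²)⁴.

Compute successive powers of (u²), reducing at each step:
  (u²)²: (u²) · u² = u
  (u²)³: u · u² = e
  (u²)⁴: e · u² = u²

Answer: u²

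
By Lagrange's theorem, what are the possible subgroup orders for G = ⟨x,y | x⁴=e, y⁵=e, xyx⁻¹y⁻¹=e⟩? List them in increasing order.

|G| = 20 = 2² · 5. By Lagrange's theorem the order of any subgroup divides 20; the divisors of 20 are 1, 2, 4, 5, 10, 20.

Answer: 1, 2, 4, 5, 10, 20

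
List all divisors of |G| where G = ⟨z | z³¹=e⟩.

|G| = 31 = 31. By Lagrange's theorem the order of any subgroup divides 31; the divisors of 31 are 1, 31.

Answer: 1, 31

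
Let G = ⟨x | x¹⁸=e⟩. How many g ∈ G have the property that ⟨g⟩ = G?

G is cyclic of order 18. An element generates G iff its order is 18, and a cyclic group of order 18 has exactly φ(18) = 6 such elements.

Answer: 6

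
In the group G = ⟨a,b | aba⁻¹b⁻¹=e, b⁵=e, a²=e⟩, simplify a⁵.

Compute successive powers of a, reducing at each step:
  a²: a · a = e
  a³: e · a = a
  a⁴: a · a = e
  a⁵: e · a = a

Answer: a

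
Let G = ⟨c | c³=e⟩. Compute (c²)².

Compute successive powers of (c²), reducing at each step:
  (c²)²: (c²) · c² = c

Answer: c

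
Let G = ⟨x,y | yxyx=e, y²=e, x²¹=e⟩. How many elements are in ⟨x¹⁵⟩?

|⟨x¹⁵⟩| equals the order of x¹⁵. Compute successive powers until reaching e:
  (x¹⁵)¹ = x¹⁵, (x¹⁵)² = x⁹, (x¹⁵)³ = x³, (x¹⁵)⁴ = x¹⁸, (x¹⁵)⁵ = x¹², (x¹⁵)⁶ = x⁶, (x¹⁵)⁷ = e.
The smallest positive k with (x¹⁵)ᵏ = e is 7, so |⟨x¹⁵⟩| = 7.

Answer: 7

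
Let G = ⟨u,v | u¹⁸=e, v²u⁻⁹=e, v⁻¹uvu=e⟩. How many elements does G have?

Enumerate words in the generators, reducing via the relations: the distinct elements are
  {e, u, v, uv, u², u³, u⁴, u⁵, u⁶, u⁷, u⁸, u⁹, u²v, u³v, u¹², u¹³, u¹¹, u¹⁰, u¹⁴, u¹⁵, u¹⁶, u¹⁷, u⁴v, u⁵v, u⁶v, u⁷v, u⁸v, v⁻¹, uv⁻¹, u²v⁻¹, u³v⁻¹, u⁴v⁻¹, u⁵v⁻¹, u⁶v⁻¹, u⁷v⁻¹, u⁸v⁻¹}.
No further products give new elements, so |G| = 36.

Answer: 36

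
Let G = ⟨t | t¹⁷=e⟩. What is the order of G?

G is generated by a single element, so G is cyclic. The relator gives t¹⁷ = e and no smaller power is forced to be e, so the 17 powers {e, t, t², t³, t⁴, t⁵, t⁶, t⁷, t⁸, t⁹, t¹², t¹³, t¹¹, t¹⁰, t¹⁴, t¹⁵, t¹⁶} are distinct. Hence |G| = 17.

Answer: 17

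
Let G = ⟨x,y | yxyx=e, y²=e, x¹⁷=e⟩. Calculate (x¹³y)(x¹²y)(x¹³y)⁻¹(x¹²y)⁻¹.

[(x¹³y), (x¹²y)] = (x¹³y)·(x¹²y)·(x¹³y)⁻¹·(x¹²y)⁻¹.
  (x¹³y) · (x¹²y) = x
  x · (x¹³y) = x¹⁴y
  (x¹⁴y) · (x¹²y) = x²

Answer: x²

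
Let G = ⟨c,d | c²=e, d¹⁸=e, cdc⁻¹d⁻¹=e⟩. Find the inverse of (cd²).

The order of (cd²) is 18 (smallest k with (cd²)ᵏ = e), so (cd²)⁻¹ = (cd²)¹⁷ = cd¹⁶.
Check: (cd²) · (cd¹⁶) → (cd²) · c = d²;   (d²) · d¹⁶ = e, giving e as required.

Answer: cd¹⁶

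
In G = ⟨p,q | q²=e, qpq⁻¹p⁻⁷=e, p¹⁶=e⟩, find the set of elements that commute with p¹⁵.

⟨p¹⁵⟩ ⊆ C_G(p¹⁵) since powers of p¹⁵ commute with p¹⁵; so |C_G(p¹⁵)| ≥ |⟨p¹⁵⟩| = 16.
By orbit–stabilizer, |C_G(p¹⁵)| = |G| / |conj. class of p¹⁵| = 32 / 2 = 16.
The 16 elements commuting with p¹⁵ are {e, p, p², p³, p⁴, p⁵, p⁶, p⁷, p⁸, p⁹, p¹⁰, p¹¹, p¹², p¹³, p¹⁴, p¹⁵}.

Answer: {e, p, p², p³, p⁴, p⁵, p⁶, p⁷, p⁸, p⁹, p¹⁰, p¹¹, p¹², p¹³, p¹⁴, p¹⁵}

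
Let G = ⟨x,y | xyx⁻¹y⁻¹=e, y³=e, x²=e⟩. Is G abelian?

Each pair of generators commutes: x·y = xy = y·x. Since the generators pairwise commute, every element of G commutes with every other, so G is abelian.

Answer: Yes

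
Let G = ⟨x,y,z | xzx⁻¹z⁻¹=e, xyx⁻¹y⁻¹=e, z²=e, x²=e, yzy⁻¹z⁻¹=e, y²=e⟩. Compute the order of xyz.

Compute successive powers until reaching e:
  (xyz)¹ = xyz, (xyz)² = e.
The smallest positive k with (xyz)ᵏ = e is 2.

Answer: 2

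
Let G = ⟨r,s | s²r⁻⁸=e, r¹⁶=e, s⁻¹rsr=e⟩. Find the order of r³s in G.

Compute successive powers until reaching e:
  (r³s)¹ = r³s, (r³s)² = r⁸, (r³s)³ = r³s⁻¹, (r³s)⁴ = e.
The smallest positive k with (r³s)ᵏ = e is 4.

Answer: 4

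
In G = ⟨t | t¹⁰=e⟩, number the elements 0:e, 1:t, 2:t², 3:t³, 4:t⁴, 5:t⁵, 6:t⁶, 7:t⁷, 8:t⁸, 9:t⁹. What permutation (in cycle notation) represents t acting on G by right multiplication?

(0 1 2 3 4 5 6 7 8 9)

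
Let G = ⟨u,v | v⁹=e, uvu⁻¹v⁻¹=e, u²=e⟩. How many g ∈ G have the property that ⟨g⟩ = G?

G is cyclic of order 18. An element generates G iff its order is 18, and a cyclic group of order 18 has exactly φ(18) = 6 such elements.

Answer: 6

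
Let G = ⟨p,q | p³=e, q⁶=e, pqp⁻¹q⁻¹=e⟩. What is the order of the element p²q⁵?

Compute successive powers until reaching e:
  (p²q⁵)¹ = p²q⁵, (p²q⁵)² = pq⁴, (p²q⁵)³ = q³, (p²q⁵)⁴ = p²q², (p²q⁵)⁵ = pq, (p²q⁵)⁶ = e.
The smallest positive k with (p²q⁵)ᵏ = e is 6.

Answer: 6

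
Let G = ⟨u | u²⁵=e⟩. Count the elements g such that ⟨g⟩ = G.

G is cyclic of order 25. An element generates G iff its order is 25, and a cyclic group of order 25 has exactly φ(25) = 20 such elements.

Answer: 20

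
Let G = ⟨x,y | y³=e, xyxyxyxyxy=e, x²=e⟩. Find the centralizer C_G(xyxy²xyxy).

⟨xyxy²xyxy⟩ ⊆ C_G(xyxy²xyxy) since powers of xyxy²xyxy commute with xyxy²xyxy; so |C_G(xyxy²xyxy)| ≥ |⟨xyxy²xyxy⟩| = 2.
By orbit–stabilizer, |C_G(xyxy²xyxy)| = |G| / |conj. class of xyxy²xyxy| = 60 / 15 = 4.
The 4 elements commuting with xyxy²xyxy are {e, yxy², xyxy²xyxy, xy²xyxy²xyx}.

Answer: {e, yxy², xyxy²xyxy, xy²xyxy²xyx}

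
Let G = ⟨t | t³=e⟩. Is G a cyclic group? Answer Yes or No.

|G| = 3. The element t has order 3 (its powers give 3 distinct elements), so ⟨t⟩ = G and G is cyclic.

Answer: Yes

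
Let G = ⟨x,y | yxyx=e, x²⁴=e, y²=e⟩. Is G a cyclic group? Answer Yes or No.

Every cyclic group is abelian. But x·y = xy while y·x = x²³y, so x·y ≠ y·x and G is not abelian. Hence G is not cyclic.

Answer: No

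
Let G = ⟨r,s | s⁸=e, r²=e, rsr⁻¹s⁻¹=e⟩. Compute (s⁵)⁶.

Compute successive powers of (s⁵), reducing at each step:
  (s⁵)²: (s⁵) · s⁵ = s²
  (s⁵)³: (s²) · s⁵ = s⁷
  (s⁵)⁴: (s⁷) · s⁵ = s⁴
  (s⁵)⁵: (s⁴) · s⁵ = s
  (s⁵)⁶: s · s⁵ = s⁶

Answer: s⁶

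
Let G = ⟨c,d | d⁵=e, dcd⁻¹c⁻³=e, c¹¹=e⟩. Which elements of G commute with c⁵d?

⟨c⁵d⟩ ⊆ C_G(c⁵d) since powers of c⁵d commute with c⁵d; so |C_G(c⁵d)| ≥ |⟨c⁵d⟩| = 5.
By orbit–stabilizer, |C_G(c⁵d)| = |G| / |conj. class of c⁵d| = 55 / 11 = 5.
The 5 elements commuting with c⁵d are {e, c²d⁴, c⁵d, c⁹d², c¹⁰d³}.

Answer: {e, c²d⁴, c⁵d, c⁹d², c¹⁰d³}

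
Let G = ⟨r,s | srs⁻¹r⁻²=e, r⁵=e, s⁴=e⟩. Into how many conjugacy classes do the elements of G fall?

The conjugacy classes (representative and size) are:
  [e] (size 1), [r⁴] (size 4), [r²s] (size 5), [s²] (size 5), [r³s³] (size 5).
Class equation: 1 + 4 + 5 + 5 + 5 = 20 = |G|. So G has 5 conjugacy classes.

Answer: 5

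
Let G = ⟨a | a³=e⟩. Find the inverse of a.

The order of a is 3 (smallest k with aᵏ = e), so a⁻¹ = a² = a².
Check: a · (a²) → a · a² = e, giving e as required.

Answer: a²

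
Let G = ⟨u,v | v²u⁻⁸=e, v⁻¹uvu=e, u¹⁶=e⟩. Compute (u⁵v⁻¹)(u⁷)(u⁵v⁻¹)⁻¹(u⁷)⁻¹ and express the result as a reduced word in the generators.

[(u⁵v⁻¹), (u⁷)] = (u⁵v⁻¹)·(u⁷)·(u⁵v⁻¹)⁻¹·(u⁷)⁻¹.
  (u⁵v⁻¹) · (u⁷) = u⁶v
  (u⁶v) · (u⁵v) = u⁹
  (u⁹) · (u⁹) = u²

Answer: u²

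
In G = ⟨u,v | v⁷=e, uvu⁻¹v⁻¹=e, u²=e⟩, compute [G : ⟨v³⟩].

First find ord(v³) by computing successive powers:
  (v³)¹ = v³, (v³)² = v⁶, (v³)³ = v², (v³)⁴ = v⁵, (v³)⁵ = v, (v³)⁶ = v⁴, (v³)⁷ = e.
So |⟨v³⟩| = ord(v³) = 7. With |G| = 14, by Lagrange [G : ⟨v³⟩] = 14/7 = 2.

Answer: 2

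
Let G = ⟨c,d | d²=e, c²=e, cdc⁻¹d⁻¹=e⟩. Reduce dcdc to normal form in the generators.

Multiply left to right, reducing at each step:
  d · c = cd
  (cd) · d = c
  c · c = e

Answer: e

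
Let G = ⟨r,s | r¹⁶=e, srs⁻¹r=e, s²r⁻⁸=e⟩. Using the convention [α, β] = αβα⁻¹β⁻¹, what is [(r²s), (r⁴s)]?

[(r²s), (r⁴s)] = (r²s)·(r⁴s)·(r²s)⁻¹·(r⁴s)⁻¹.
  (r²s) · (r⁴s) = r⁶
  (r⁶) · (r²s⁻¹) = s
  s · (r⁴s⁻¹) = r¹²

Answer: r¹²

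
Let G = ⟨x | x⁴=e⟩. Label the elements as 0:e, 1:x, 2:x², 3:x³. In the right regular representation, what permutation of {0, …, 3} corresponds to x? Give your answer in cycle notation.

(0 1 2 3)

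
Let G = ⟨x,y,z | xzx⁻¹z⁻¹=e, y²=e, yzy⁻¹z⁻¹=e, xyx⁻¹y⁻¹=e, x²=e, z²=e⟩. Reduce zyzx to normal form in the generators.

Multiply left to right, reducing at each step:
  z · y = yz
  (yz) · z = y
  y · x = xy

Answer: xy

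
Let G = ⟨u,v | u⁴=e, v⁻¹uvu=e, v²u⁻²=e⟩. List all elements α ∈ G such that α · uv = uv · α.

⟨uv⟩ ⊆ C_G(uv) since powers of uv commute with uv; so |C_G(uv)| ≥ |⟨uv⟩| = 4.
By orbit–stabilizer, |C_G(uv)| = |G| / |conj. class of uv| = 8 / 2 = 4.
The 4 elements commuting with uv are {e, u², uv, uv⁻¹}.

Answer: {e, u², uv, uv⁻¹}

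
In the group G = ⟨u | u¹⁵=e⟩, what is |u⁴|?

Compute successive powers until reaching e:
  (u⁴)¹ = u⁴, (u⁴)² = u⁸, (u⁴)³ = u¹², (u⁴)⁴ = u, (u⁴)⁵ = u⁵, (u⁴)⁶ = u⁹, (u⁴)⁷ = u¹³, (u⁴)⁸ = u², (u⁴)⁹ = u⁶, (u⁴)¹⁰ = u¹⁰, (u⁴)¹¹ = u¹⁴, (u⁴)¹² = u³, (u⁴)¹³ = u⁷, (u⁴)¹⁴ = u¹¹, (u⁴)¹⁵ = e.
The smallest positive k with (u⁴)ᵏ = e is 15.

Answer: 15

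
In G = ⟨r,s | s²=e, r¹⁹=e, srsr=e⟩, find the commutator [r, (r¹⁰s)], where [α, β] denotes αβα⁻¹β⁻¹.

[r, (r¹⁰s)] = r·(r¹⁰s)·r⁻¹·(r¹⁰s)⁻¹.
  r · (r¹⁰s) = r¹¹s
  (r¹¹s) · (r¹⁸) = r¹²s
  (r¹²s) · (r¹⁰s) = r²

Answer: r²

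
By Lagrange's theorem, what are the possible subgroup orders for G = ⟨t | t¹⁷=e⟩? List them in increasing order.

|G| = 17 = 17. By Lagrange's theorem the order of any subgroup divides 17; the divisors of 17 are 1, 17.

Answer: 1, 17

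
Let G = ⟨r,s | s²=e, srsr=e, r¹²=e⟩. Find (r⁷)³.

Compute successive powers of (r⁷), reducing at each step:
  (r⁷)²: (r⁷) · r⁷ = r²
  (r⁷)³: (r²) · r⁷ = r⁹

Answer: r⁹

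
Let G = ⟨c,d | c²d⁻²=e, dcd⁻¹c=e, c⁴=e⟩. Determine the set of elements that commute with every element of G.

An element z ∈ Z(G) iff z commutes with every generator.
For example c² is central: (c²)·c = c³ = c·(c²); (c²)·d = d⁻¹ = d·(c²).
Whereas c ∉ Z(G) since c·d = cd ≠ cd⁻¹ = d·c.
Checking each of the 8 elements this way gives Z(G) = {e, c²}, of order 2.

Answer: {e, c²}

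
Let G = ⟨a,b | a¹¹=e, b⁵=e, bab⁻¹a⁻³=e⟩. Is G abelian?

a·b = ab but b·a = a³b, so a·b ≠ b·a and G is not abelian.

Answer: No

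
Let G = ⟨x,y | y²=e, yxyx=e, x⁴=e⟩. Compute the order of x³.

Compute successive powers until reaching e:
  (x³)¹ = x³, (x³)² = x², (x³)³ = x, (x³)⁴ = e.
The smallest positive k with (x³)ᵏ = e is 4.

Answer: 4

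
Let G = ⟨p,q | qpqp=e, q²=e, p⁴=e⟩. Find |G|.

Enumerate words in the generators, reducing via the relations: the distinct elements are
  {e, p, q, pq, p², p³, p²q, p³q}.
No further products give new elements, so |G| = 8.

Answer: 8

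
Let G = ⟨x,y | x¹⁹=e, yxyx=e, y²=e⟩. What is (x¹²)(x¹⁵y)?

Compute (x¹²) · (x¹⁵y) by multiplying left to right and reducing via the relations at each step:
  (x¹²) · x¹⁵ = x⁸
  (x⁸) · y = x⁸y

Answer: x⁸y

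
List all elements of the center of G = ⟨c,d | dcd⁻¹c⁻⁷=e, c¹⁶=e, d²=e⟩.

An element z ∈ Z(G) iff z commutes with every generator.
For example c⁸ is central: (c⁸)·c = c⁹ = c·(c⁸); (c⁸)·d = c⁸d = d·(c⁸).
Whereas c ∉ Z(G) since c·d = cd ≠ c⁷d = d·c.
Checking each of the 32 elements this way gives Z(G) = {e, c⁸}, of order 2.

Answer: {e, c⁸}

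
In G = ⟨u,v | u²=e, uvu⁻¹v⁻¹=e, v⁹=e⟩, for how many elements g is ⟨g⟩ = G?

G is cyclic of order 18. An element generates G iff its order is 18, and a cyclic group of order 18 has exactly φ(18) = 6 such elements.

Answer: 6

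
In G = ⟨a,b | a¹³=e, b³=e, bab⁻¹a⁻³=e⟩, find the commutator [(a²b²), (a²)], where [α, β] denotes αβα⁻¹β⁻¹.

[(a²b²), (a²)] = (a²b²)·(a²)·(a²b²)⁻¹·(a²)⁻¹.
  (a²b²) · (a²) = a⁷b²
  (a⁷b²) · (a⁷b) = a⁵
  (a⁵) · (a¹¹) = a³

Answer: a³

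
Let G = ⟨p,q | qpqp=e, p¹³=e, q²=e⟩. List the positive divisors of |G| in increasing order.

|G| = 26 = 2 · 13. By Lagrange's theorem the order of any subgroup divides 26; the divisors of 26 are 1, 2, 13, 26.

Answer: 1, 2, 13, 26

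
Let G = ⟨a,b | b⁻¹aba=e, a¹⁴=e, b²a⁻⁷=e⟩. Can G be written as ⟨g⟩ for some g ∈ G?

Every cyclic group is abelian. But a·b = ab while b·a = a⁶b⁻¹, so a·b ≠ b·a and G is not abelian. Hence G is not cyclic.

Answer: No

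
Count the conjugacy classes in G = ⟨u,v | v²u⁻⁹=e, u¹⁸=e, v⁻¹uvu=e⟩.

The conjugacy classes (representative and size) are:
  [e] (size 1), [u¹⁷] (size 2), [u¹⁶] (size 2), [u³] (size 2), [u¹⁴] (size 2), [u¹³] (size 2), [u¹²] (size 2), [u¹¹] (size 2), [u¹⁰] (size 2), [u⁹] (size 1), [u⁸v] (size 9), [uv] (size 9).
Class equation: 1 + 2 + 2 + 2 + 2 + 2 + 2 + 2 + 2 + 1 + 9 + 9 = 36 = |G|. So G has 12 conjugacy classes.

Answer: 12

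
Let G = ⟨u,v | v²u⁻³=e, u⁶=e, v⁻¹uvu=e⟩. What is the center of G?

An element z ∈ Z(G) iff z commutes with every generator.
For example u³ is central: (u³)·u = u⁴ = u·(u³); (u³)·v = v⁻¹ = v·(u³).
Whereas u ∉ Z(G) since u·v = uv ≠ u²v⁻¹ = v·u.
Checking each of the 12 elements this way gives Z(G) = {e, u³}, of order 2.

Answer: {e, u³}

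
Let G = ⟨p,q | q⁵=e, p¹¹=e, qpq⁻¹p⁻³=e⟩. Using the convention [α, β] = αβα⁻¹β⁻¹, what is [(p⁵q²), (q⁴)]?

[(p⁵q²), (q⁴)] = (p⁵q²)·(q⁴)·(p⁵q²)⁻¹·(q⁴)⁻¹.
  (p⁵q²) · (q⁴) = p⁵q
  (p⁵q) · (p⁸q³) = p⁷q⁴
  (p⁷q⁴) · q = p⁷

Answer: p⁷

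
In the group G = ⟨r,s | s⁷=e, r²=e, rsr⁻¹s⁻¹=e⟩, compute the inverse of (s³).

The order of (s³) is 7 (smallest k with (s³)ᵏ = e), so (s³)⁻¹ = (s³)⁶ = s⁴.
Check: (s³) · (s⁴) → (s³) · s⁴ = e, giving e as required.

Answer: s⁴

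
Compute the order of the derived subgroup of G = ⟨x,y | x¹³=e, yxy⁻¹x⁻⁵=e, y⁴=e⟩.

G' = [G, G] is generated by all commutators. The generator-pair commutators are: [x, y] = x⁹.
The subgroup they normally generate is {e, x, x², x³, x⁴, x⁵, x⁶, x⁷, x⁸, x⁹, x¹⁰, x¹¹, x¹²}, of order 13.
Check: |G/G'| = 52/13 = 4 is the order of the abelianisation.

Answer: 13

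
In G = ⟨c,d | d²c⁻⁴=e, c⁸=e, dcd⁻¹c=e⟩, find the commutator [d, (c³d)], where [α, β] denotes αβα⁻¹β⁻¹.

[d, (c³d)] = d·(c³d)·d⁻¹·(c³d)⁻¹.
  d · (c³d) = c
  c · (d⁻¹) = cd⁻¹
  (cd⁻¹) · (c³d⁻¹) = c²

Answer: c²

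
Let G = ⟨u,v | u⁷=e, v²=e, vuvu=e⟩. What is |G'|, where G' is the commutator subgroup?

G' = [G, G] is generated by all commutators. The generator-pair commutators are: [u, v] = u².
The subgroup they normally generate is {e, u, u², u³, u⁴, u⁵, u⁶}, of order 7.
Check: |G/G'| = 14/7 = 2 is the order of the abelianisation.

Answer: 7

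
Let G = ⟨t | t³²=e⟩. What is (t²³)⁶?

Compute successive powers of (t²³), reducing at each step:
  (t²³)²: (t²³) · t²³ = t¹⁴
  (t²³)³: (t¹⁴) · t²³ = t⁵
  (t²³)⁴: (t⁵) · t²³ = t²⁸
  (t²³)⁵: (t²⁸) · t²³ = t¹⁹
  (t²³)⁶: (t¹⁹) · t²³ = t¹⁰

Answer: t¹⁰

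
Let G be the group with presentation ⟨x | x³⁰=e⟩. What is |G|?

G is generated by a single element, so G is cyclic. The relator gives x³⁰ = e and no smaller power is forced to be e, so the 30 powers {e, x, x², x³, x⁴, x⁵, x⁶, x⁷, x⁸, x⁹, x²², x²³, x²¹, x²⁰, x²⁴, x²⁵, x²⁶, x²⁷, x²⁸, x²⁹, x¹², x¹³, x¹¹, x¹⁰, x¹⁴, x¹⁵, x¹⁶, x¹⁷, x¹⁸, x¹⁹} are distinct. Hence |G| = 30.

Answer: 30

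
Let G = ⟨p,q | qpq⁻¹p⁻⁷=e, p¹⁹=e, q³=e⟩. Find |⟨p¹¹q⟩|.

|⟨p¹¹q⟩| equals the order of p¹¹q. Compute successive powers until reaching e:
  (p¹¹q)¹ = p¹¹q, (p¹¹q)² = p¹²q², (p¹¹q)³ = e.
The smallest positive k with (p¹¹q)ᵏ = e is 3, so |⟨p¹¹q⟩| = 3.

Answer: 3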